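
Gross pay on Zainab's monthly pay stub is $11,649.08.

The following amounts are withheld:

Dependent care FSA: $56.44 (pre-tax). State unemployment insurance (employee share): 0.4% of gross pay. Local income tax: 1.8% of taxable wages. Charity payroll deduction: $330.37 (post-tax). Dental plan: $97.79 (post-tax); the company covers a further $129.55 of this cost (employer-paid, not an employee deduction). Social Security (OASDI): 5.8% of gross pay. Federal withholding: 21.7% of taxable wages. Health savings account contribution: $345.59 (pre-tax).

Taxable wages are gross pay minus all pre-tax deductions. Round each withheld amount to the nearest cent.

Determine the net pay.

Dependent care FSA: $56.44
Health savings account contribution: $345.59
Pre-tax total = $56.44 + $345.59 = $402.03
Taxable wages = $11,649.08 − $402.03 = $11,247.05
Federal withholding: $11,247.05 × 0.217 = $2,440.61
Local income tax: $11,247.05 × 0.018 = $202.45
State unemployment insurance (employee share): $11,649.08 × 0.004 = $46.60
Social Security (OASDI): $11,649.08 × 0.058 = $675.65
Dental plan: $97.79
Charity payroll deduction: $330.37
(Employer's $129.55 toward dental plan is not withheld from the employee.)
Total deductions = $56.44 + $345.59 + $2,440.61 + $202.45 + $46.60 + $675.65 + $97.79 + $330.37 = $4,195.50
Net pay = $11,649.08 − $4,195.50 = $7,453.58

$7,453.58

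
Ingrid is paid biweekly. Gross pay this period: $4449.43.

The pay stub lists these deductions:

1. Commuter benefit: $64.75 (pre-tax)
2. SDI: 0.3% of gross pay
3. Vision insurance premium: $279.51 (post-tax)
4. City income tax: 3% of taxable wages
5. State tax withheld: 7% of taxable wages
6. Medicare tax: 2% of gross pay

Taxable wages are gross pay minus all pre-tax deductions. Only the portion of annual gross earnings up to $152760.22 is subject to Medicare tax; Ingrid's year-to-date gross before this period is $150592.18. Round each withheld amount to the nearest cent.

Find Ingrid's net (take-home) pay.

Commuter benefit: $64.75
Taxable wages = $4449.43 − $64.75 = $4384.68
State tax withheld: $4384.68 × 0.07 = $306.93
City income tax: $4384.68 × 0.03 = $131.54
Medicare tax: only $152760.22 − $150592.18 = $2168.04 of this check is subject → $2168.04 × 0.02 = $43.36
SDI: $4449.43 × 0.003 = $13.35
Vision insurance premium: $279.51
Total deductions = $64.75 + $306.93 + $131.54 + $43.36 + $13.35 + $279.51 = $839.44
Net pay = $4449.43 − $839.44 = $3609.99

$3609.99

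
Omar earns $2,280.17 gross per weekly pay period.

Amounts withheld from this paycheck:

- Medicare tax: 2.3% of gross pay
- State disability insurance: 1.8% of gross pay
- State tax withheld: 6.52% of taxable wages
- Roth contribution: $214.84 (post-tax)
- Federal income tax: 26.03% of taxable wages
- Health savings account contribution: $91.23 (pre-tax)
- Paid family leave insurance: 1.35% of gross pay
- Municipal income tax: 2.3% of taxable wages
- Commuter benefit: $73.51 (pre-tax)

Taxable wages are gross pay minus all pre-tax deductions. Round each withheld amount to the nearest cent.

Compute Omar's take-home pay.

Commuter benefit: $73.51
Health savings account contribution: $91.23
Pre-tax total = $73.51 + $91.23 = $164.74
Taxable wages = $2,280.17 − $164.74 = $2,115.43
Federal income tax: $2,115.43 × 0.2603 = $550.65
State tax withheld: $2,115.43 × 0.0652 = $137.93
Municipal income tax: $2,115.43 × 0.023 = $48.65
Medicare tax: $2,280.17 × 0.023 = $52.44
State disability insurance: $2,280.17 × 0.018 = $41.04
Paid family leave insurance: $2,280.17 × 0.0135 = $30.78
Roth contribution: $214.84
Total deductions = $73.51 + $91.23 + $550.65 + $137.93 + $48.65 + $52.44 + $41.04 + $30.78 + $214.84 = $1,241.07
Net pay = $2,280.17 − $1,241.07 = $1,039.10

$1,039.10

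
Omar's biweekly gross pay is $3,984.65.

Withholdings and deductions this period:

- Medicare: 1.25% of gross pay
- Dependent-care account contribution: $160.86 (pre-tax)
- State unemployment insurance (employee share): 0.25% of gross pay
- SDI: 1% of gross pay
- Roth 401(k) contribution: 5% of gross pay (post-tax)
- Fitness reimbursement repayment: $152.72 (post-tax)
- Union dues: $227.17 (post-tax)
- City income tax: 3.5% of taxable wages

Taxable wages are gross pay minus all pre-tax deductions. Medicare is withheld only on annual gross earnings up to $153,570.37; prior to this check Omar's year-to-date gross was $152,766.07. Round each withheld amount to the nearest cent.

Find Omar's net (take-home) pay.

$3,050.98

Dependent-care account contribution: $160.86
Taxable wages = $3,984.65 − $160.86 = $3,823.79
City income tax: $3,823.79 × 0.035 = $133.83
Medicare: only $153,570.37 − $152,766.07 = $804.30 of this check is subject → $804.30 × 0.0125 = $10.05
SDI: $3,984.65 × 0.01 = $39.85
State unemployment insurance (employee share): $3,984.65 × 0.0025 = $9.96
Union dues: $227.17
Roth 401(k) contribution: $3,984.65 × 0.05 = $199.23
Fitness reimbursement repayment: $152.72
Total deductions = $160.86 + $133.83 + $10.05 + $39.85 + $9.96 + $227.17 + $199.23 + $152.72 = $933.67
Net pay = $3,984.65 − $933.67 = $3,050.98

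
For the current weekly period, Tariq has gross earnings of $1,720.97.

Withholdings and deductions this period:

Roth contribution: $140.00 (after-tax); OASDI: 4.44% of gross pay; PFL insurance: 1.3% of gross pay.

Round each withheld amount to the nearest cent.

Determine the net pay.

$1,482.19

PFL insurance: $1,720.97 × 0.013 = $22.37
OASDI: $1,720.97 × 0.0444 = $76.41
Roth contribution: $140.00
Total deductions = $22.37 + $76.41 + $140.00 = $238.78
Net pay = $1,720.97 − $238.78 = $1,482.19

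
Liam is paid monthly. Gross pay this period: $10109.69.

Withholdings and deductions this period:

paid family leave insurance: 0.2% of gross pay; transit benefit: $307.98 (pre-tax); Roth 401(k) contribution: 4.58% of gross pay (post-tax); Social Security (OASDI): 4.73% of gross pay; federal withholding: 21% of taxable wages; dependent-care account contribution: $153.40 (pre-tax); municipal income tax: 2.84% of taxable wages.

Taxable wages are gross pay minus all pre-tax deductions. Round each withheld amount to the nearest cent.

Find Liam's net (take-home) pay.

$6386.72

Dependent-care account contribution: $153.40
Transit benefit: $307.98
Pre-tax total = $153.40 + $307.98 = $461.38
Taxable wages = $10109.69 − $461.38 = $9648.31
Municipal income tax: $9648.31 × 0.0284 = $274.01
Federal withholding: $9648.31 × 0.21 = $2026.15
Paid family leave insurance: $10109.69 × 0.002 = $20.22
Social Security (OASDI): $10109.69 × 0.0473 = $478.19
Roth 401(k) contribution: $10109.69 × 0.0458 = $463.02
Total deductions = $153.40 + $307.98 + $274.01 + $2026.15 + $20.22 + $478.19 + $463.02 = $3722.97
Net pay = $10109.69 − $3722.97 = $6386.72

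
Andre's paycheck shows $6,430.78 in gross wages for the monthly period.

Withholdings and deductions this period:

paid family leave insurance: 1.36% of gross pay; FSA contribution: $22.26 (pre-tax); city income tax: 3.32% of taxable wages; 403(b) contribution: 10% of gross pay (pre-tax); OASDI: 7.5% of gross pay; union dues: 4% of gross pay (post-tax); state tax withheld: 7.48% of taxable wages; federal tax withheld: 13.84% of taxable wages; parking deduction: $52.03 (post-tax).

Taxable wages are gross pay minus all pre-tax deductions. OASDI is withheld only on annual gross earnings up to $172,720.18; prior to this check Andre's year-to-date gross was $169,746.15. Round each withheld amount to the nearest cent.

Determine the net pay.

FSA contribution: $22.26
403(b) contribution: $6,430.78 × 0.1 = $643.08
Pre-tax total = $22.26 + $643.08 = $665.34
Taxable wages = $6,430.78 − $665.34 = $5,765.44
City income tax: $5,765.44 × 0.0332 = $191.41
State tax withheld: $5,765.44 × 0.0748 = $431.25
Federal tax withheld: $5,765.44 × 0.1384 = $797.94
OASDI: only $172,720.18 − $169,746.15 = $2,974.03 of this check is subject → $2,974.03 × 0.075 = $223.05
Paid family leave insurance: $6,430.78 × 0.0136 = $87.46
Parking deduction: $52.03
Union dues: $6,430.78 × 0.04 = $257.23
Total deductions = $22.26 + $643.08 + $191.41 + $431.25 + $797.94 + $223.05 + $87.46 + $52.03 + $257.23 = $2,705.71
Net pay = $6,430.78 − $2,705.71 = $3,725.07

$3,725.07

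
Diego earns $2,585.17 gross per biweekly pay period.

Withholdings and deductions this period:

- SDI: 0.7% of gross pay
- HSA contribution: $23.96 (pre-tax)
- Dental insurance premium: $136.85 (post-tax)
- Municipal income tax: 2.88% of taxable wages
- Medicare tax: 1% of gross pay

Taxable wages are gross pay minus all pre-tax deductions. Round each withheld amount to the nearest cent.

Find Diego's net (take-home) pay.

$2,306.65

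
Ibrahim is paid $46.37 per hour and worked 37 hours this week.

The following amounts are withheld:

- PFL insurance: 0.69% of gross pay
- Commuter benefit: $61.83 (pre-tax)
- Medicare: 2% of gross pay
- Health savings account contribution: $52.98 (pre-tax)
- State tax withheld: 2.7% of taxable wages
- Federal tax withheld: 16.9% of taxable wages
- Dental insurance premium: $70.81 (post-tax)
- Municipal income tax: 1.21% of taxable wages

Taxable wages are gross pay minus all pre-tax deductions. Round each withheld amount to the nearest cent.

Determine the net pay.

Gross pay: 37 × $46.37 = $1,715.69
Health savings account contribution: $52.98
Commuter benefit: $61.83
Pre-tax total = $52.98 + $61.83 = $114.81
Taxable wages = $1,715.69 − $114.81 = $1,600.88
Federal tax withheld: $1,600.88 × 0.169 = $270.55
State tax withheld: $1,600.88 × 0.027 = $43.22
Municipal income tax: $1,600.88 × 0.0121 = $19.37
PFL insurance: $1,715.69 × 0.0069 = $11.84
Medicare: $1,715.69 × 0.02 = $34.31
Dental insurance premium: $70.81
Total deductions = $52.98 + $61.83 + $270.55 + $43.22 + $19.37 + $11.84 + $34.31 + $70.81 = $564.91
Net pay = $1,715.69 − $564.91 = $1,150.78

$1,150.78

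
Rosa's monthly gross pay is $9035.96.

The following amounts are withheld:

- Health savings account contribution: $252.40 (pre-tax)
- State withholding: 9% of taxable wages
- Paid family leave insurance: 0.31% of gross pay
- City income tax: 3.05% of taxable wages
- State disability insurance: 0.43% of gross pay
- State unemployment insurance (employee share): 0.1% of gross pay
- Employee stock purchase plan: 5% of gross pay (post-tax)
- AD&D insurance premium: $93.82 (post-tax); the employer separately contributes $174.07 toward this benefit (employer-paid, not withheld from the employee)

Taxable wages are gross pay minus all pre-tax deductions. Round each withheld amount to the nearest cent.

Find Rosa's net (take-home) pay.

Health savings account contribution: $252.40
Taxable wages = $9035.96 − $252.40 = $8783.56
State withholding: $8783.56 × 0.09 = $790.52
City income tax: $8783.56 × 0.0305 = $267.90
State disability insurance: $9035.96 × 0.0043 = $38.85
Paid family leave insurance: $9035.96 × 0.0031 = $28.01
State unemployment insurance (employee share): $9035.96 × 0.001 = $9.04
AD&D insurance premium: $93.82
Employee stock purchase plan: $9035.96 × 0.05 = $451.80
(Employer's $174.07 toward AD&D insurance premium is not withheld from the employee.)
Total deductions = $252.40 + $790.52 + $267.90 + $38.85 + $28.01 + $9.04 + $93.82 + $451.80 = $1932.34
Net pay = $9035.96 − $1932.34 = $7103.62

$7103.62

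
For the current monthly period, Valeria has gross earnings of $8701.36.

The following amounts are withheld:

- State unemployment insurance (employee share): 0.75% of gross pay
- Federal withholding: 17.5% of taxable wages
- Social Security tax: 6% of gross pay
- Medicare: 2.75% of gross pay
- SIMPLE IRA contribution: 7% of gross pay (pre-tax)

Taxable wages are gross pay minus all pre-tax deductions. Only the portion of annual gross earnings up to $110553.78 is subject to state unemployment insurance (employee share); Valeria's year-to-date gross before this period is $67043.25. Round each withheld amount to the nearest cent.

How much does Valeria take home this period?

$5849.48

SIMPLE IRA contribution: $8701.36 × 0.07 = $609.10
Taxable wages = $8701.36 − $609.10 = $8092.26
Federal withholding: $8092.26 × 0.175 = $1416.15
Social Security tax: $8701.36 × 0.06 = $522.08
State unemployment insurance (employee share): cap not yet reached, full $8701.36 is subject → $8701.36 × 0.0075 = $65.26
Medicare: $8701.36 × 0.0275 = $239.29
Total deductions = $609.10 + $1416.15 + $522.08 + $65.26 + $239.29 = $2851.88
Net pay = $8701.36 − $2851.88 = $5849.48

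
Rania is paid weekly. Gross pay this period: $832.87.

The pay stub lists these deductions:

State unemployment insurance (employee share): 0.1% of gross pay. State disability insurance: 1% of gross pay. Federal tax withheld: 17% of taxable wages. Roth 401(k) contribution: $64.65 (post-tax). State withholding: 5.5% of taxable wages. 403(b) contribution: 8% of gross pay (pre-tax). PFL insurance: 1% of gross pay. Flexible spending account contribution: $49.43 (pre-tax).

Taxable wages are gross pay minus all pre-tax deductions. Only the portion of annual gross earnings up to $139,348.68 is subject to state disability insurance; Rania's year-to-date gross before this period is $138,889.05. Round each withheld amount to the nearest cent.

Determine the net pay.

Flexible spending account contribution: $49.43
403(b) contribution: $832.87 × 0.08 = $66.63
Pre-tax total = $49.43 + $66.63 = $116.06
Taxable wages = $832.87 − $116.06 = $716.81
State withholding: $716.81 × 0.055 = $39.42
Federal tax withheld: $716.81 × 0.17 = $121.86
State disability insurance: only $139,348.68 − $138,889.05 = $459.63 of this check is subject → $459.63 × 0.01 = $4.60
State unemployment insurance (employee share): $832.87 × 0.001 = $0.83
PFL insurance: $832.87 × 0.01 = $8.33
Roth 401(k) contribution: $64.65
Total deductions = $49.43 + $66.63 + $39.42 + $121.86 + $4.60 + $0.83 + $8.33 + $64.65 = $355.75
Net pay = $832.87 − $355.75 = $477.12

$477.12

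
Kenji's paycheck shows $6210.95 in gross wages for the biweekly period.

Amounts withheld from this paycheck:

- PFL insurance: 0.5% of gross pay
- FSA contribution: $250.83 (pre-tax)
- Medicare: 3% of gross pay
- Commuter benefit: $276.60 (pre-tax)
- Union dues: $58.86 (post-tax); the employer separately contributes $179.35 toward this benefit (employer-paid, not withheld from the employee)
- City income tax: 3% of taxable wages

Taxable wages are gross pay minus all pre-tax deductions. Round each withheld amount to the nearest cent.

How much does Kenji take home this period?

$5236.77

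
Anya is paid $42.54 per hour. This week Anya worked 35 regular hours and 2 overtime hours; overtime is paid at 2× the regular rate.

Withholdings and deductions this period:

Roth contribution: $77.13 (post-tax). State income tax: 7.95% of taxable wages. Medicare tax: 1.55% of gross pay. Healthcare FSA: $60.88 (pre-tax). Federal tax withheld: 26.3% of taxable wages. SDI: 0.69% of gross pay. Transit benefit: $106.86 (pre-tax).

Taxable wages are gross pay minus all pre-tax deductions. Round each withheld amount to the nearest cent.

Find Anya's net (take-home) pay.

$866.24

Regular pay: 35 × $42.54 = $1488.90
Overtime pay: 2 × $42.54 × 2 = $170.16
Gross pay = $1488.90 + $170.16 = $1659.06
Transit benefit: $106.86
Healthcare FSA: $60.88
Pre-tax total = $106.86 + $60.88 = $167.74
Taxable wages = $1659.06 − $167.74 = $1491.32
State income tax: $1491.32 × 0.0795 = $118.56
Federal tax withheld: $1491.32 × 0.263 = $392.22
Medicare tax: $1659.06 × 0.0155 = $25.72
SDI: $1659.06 × 0.0069 = $11.45
Roth contribution: $77.13
Total deductions = $106.86 + $60.88 + $118.56 + $392.22 + $25.72 + $11.45 + $77.13 = $792.82
Net pay = $1659.06 − $792.82 = $866.24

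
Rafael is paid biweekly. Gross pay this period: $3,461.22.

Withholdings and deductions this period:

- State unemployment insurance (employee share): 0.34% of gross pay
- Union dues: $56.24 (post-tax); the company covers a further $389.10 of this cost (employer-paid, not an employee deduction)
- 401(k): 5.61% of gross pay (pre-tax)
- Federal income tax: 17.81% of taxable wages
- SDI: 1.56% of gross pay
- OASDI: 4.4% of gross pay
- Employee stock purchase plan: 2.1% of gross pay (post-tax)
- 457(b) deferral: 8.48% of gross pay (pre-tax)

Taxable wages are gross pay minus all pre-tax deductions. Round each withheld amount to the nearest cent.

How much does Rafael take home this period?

401(k): $3,461.22 × 0.0561 = $194.17
457(b) deferral: $3,461.22 × 0.0848 = $293.51
Pre-tax total = $194.17 + $293.51 = $487.68
Taxable wages = $3,461.22 − $487.68 = $2,973.54
Federal income tax: $2,973.54 × 0.1781 = $529.59
State unemployment insurance (employee share): $3,461.22 × 0.0034 = $11.77
OASDI: $3,461.22 × 0.044 = $152.29
SDI: $3,461.22 × 0.0156 = $54.00
Union dues: $56.24
Employee stock purchase plan: $3,461.22 × 0.021 = $72.69
(Employer's $389.10 toward union dues is not withheld from the employee.)
Total deductions = $194.17 + $293.51 + $529.59 + $11.77 + $152.29 + $54.00 + $56.24 + $72.69 = $1,364.26
Net pay = $3,461.22 − $1,364.26 = $2,096.96

$2,096.96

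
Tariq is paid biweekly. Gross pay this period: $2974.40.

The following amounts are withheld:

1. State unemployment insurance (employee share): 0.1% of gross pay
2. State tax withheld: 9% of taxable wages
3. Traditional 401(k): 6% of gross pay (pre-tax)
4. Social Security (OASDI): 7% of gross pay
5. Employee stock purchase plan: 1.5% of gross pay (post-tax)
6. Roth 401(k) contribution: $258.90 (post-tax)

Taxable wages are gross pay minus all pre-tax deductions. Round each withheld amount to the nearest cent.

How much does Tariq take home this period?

Traditional 401(k): $2974.40 × 0.06 = $178.46
Taxable wages = $2974.40 − $178.46 = $2795.94
State tax withheld: $2795.94 × 0.09 = $251.63
Social Security (OASDI): $2974.40 × 0.07 = $208.21
State unemployment insurance (employee share): $2974.40 × 0.001 = $2.97
Roth 401(k) contribution: $258.90
Employee stock purchase plan: $2974.40 × 0.015 = $44.62
Total deductions = $178.46 + $251.63 + $208.21 + $2.97 + $258.90 + $44.62 = $944.79
Net pay = $2974.40 − $944.79 = $2029.61

$2029.61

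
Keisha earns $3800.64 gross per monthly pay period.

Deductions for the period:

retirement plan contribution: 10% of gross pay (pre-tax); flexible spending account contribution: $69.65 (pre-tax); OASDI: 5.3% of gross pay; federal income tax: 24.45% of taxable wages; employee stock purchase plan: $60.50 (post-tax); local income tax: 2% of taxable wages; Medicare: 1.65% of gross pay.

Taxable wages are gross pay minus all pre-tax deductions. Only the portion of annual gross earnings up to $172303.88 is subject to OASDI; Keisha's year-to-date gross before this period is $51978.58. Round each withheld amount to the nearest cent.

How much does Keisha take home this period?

Retirement plan contribution: $3800.64 × 0.1 = $380.06
Flexible spending account contribution: $69.65
Pre-tax total = $380.06 + $69.65 = $449.71
Taxable wages = $3800.64 − $449.71 = $3350.93
Federal income tax: $3350.93 × 0.2445 = $819.30
Local income tax: $3350.93 × 0.02 = $67.02
OASDI: cap not yet reached, full $3800.64 is subject → $3800.64 × 0.053 = $201.43
Medicare: $3800.64 × 0.0165 = $62.71
Employee stock purchase plan: $60.50
Total deductions = $380.06 + $69.65 + $819.30 + $67.02 + $201.43 + $62.71 + $60.50 = $1660.67
Net pay = $3800.64 − $1660.67 = $2139.97

$2139.97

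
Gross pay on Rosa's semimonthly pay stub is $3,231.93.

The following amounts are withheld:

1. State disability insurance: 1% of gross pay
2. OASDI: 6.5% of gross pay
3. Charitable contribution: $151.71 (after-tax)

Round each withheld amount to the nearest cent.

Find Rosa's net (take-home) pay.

State disability insurance: $3,231.93 × 0.01 = $32.32
OASDI: $3,231.93 × 0.065 = $210.08
Charitable contribution: $151.71
Total deductions = $32.32 + $210.08 + $151.71 = $394.11
Net pay = $3,231.93 − $394.11 = $2,837.82

$2,837.82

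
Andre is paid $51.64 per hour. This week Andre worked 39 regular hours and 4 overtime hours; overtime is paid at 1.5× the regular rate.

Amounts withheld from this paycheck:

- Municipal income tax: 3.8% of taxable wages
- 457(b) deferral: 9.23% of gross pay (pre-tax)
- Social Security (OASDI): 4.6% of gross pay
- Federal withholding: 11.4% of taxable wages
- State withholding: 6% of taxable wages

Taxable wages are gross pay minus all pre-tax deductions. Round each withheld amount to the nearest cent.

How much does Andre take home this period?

Regular pay: 39 × $51.64 = $2,013.96
Overtime pay: 4 × $51.64 × 1.5 = $309.84
Gross pay = $2,013.96 + $309.84 = $2,323.80
457(b) deferral: $2,323.80 × 0.0923 = $214.49
Taxable wages = $2,323.80 − $214.49 = $2,109.31
Municipal income tax: $2,109.31 × 0.038 = $80.15
Federal withholding: $2,109.31 × 0.114 = $240.46
State withholding: $2,109.31 × 0.06 = $126.56
Social Security (OASDI): $2,323.80 × 0.046 = $106.89
Total deductions = $214.49 + $80.15 + $240.46 + $126.56 + $106.89 = $768.55
Net pay = $2,323.80 − $768.55 = $1,555.25

$1,555.25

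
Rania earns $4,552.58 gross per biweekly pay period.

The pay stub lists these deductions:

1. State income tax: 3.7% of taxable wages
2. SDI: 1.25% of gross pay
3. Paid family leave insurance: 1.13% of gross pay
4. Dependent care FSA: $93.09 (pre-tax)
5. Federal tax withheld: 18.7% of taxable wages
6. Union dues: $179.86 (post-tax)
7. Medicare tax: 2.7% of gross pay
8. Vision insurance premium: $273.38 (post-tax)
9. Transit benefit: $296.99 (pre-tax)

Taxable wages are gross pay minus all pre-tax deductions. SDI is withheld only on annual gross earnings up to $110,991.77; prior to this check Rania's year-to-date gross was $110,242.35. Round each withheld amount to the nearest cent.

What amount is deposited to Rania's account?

Dependent care FSA: $93.09
Transit benefit: $296.99
Pre-tax total = $93.09 + $296.99 = $390.08
Taxable wages = $4,552.58 − $390.08 = $4,162.50
Federal tax withheld: $4,162.50 × 0.187 = $778.39
State income tax: $4,162.50 × 0.037 = $154.01
Paid family leave insurance: $4,552.58 × 0.0113 = $51.44
SDI: only $110,991.77 − $110,242.35 = $749.42 of this check is subject → $749.42 × 0.0125 = $9.37
Medicare tax: $4,552.58 × 0.027 = $122.92
Vision insurance premium: $273.38
Union dues: $179.86
Total deductions = $93.09 + $296.99 + $778.39 + $154.01 + $51.44 + $9.37 + $122.92 + $273.38 + $179.86 = $1,959.45
Net pay = $4,552.58 − $1,959.45 = $2,593.13

$2,593.13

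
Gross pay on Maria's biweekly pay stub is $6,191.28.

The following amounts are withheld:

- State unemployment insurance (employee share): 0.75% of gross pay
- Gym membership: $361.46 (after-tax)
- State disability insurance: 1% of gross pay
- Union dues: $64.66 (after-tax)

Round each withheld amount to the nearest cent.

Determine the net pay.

$5,656.82

State unemployment insurance (employee share): $6,191.28 × 0.0075 = $46.43
State disability insurance: $6,191.28 × 0.01 = $61.91
Gym membership: $361.46
Union dues: $64.66
Total deductions = $46.43 + $61.91 + $361.46 + $64.66 = $534.46
Net pay = $6,191.28 − $534.46 = $5,656.82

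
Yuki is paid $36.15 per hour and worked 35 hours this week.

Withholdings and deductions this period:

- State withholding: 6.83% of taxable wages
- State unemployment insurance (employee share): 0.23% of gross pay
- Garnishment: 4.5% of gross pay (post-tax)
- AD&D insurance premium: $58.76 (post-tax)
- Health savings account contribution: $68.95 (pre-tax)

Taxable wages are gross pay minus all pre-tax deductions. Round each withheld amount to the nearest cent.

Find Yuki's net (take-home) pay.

$995.98

Gross pay: 35 × $36.15 = $1265.25
Health savings account contribution: $68.95
Taxable wages = $1265.25 − $68.95 = $1196.30
State withholding: $1196.30 × 0.0683 = $81.71
State unemployment insurance (employee share): $1265.25 × 0.0023 = $2.91
AD&D insurance premium: $58.76
Garnishment: $1265.25 × 0.045 = $56.94
Total deductions = $68.95 + $81.71 + $2.91 + $58.76 + $56.94 = $269.27
Net pay = $1265.25 − $269.27 = $995.98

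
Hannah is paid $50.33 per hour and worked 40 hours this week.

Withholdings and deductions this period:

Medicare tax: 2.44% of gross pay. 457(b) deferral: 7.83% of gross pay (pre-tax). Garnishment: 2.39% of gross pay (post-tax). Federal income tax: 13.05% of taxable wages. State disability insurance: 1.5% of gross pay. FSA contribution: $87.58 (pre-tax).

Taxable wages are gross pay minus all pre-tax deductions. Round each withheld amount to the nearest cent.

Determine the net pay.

Gross pay: 40 × $50.33 = $2,013.20
FSA contribution: $87.58
457(b) deferral: $2,013.20 × 0.0783 = $157.63
Pre-tax total = $87.58 + $157.63 = $245.21
Taxable wages = $2,013.20 − $245.21 = $1,767.99
Federal income tax: $1,767.99 × 0.1305 = $230.72
State disability insurance: $2,013.20 × 0.015 = $30.20
Medicare tax: $2,013.20 × 0.0244 = $49.12
Garnishment: $2,013.20 × 0.0239 = $48.12
Total deductions = $87.58 + $157.63 + $230.72 + $30.20 + $49.12 + $48.12 = $603.37
Net pay = $2,013.20 − $603.37 = $1,409.83

$1,409.83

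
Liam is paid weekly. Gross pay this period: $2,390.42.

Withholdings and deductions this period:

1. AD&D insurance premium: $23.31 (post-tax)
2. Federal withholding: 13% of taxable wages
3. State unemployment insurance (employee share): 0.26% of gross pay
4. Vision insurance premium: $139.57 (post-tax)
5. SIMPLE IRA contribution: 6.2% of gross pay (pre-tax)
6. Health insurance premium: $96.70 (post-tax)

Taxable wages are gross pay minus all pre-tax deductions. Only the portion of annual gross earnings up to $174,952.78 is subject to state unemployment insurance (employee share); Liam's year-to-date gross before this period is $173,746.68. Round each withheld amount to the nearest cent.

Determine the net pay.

SIMPLE IRA contribution: $2,390.42 × 0.062 = $148.21
Taxable wages = $2,390.42 − $148.21 = $2,242.21
Federal withholding: $2,242.21 × 0.13 = $291.49
State unemployment insurance (employee share): only $174,952.78 − $173,746.68 = $1,206.10 of this check is subject → $1,206.10 × 0.0026 = $3.14
Vision insurance premium: $139.57
Health insurance premium: $96.70
AD&D insurance premium: $23.31
Total deductions = $148.21 + $291.49 + $3.14 + $139.57 + $96.70 + $23.31 = $702.42
Net pay = $2,390.42 − $702.42 = $1,688.00

$1,688.00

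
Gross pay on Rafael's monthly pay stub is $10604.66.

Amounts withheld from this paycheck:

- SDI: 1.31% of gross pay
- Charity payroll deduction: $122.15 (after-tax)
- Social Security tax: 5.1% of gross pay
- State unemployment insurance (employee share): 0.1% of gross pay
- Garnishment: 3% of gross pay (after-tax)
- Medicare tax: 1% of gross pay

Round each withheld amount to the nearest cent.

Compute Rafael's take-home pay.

SDI: $10604.66 × 0.0131 = $138.92
State unemployment insurance (employee share): $10604.66 × 0.001 = $10.60
Social Security tax: $10604.66 × 0.051 = $540.84
Medicare tax: $10604.66 × 0.01 = $106.05
Charity payroll deduction: $122.15
Garnishment: $10604.66 × 0.03 = $318.14
Total deductions = $138.92 + $10.60 + $540.84 + $106.05 + $122.15 + $318.14 = $1236.70
Net pay = $10604.66 − $1236.70 = $9367.96

$9367.96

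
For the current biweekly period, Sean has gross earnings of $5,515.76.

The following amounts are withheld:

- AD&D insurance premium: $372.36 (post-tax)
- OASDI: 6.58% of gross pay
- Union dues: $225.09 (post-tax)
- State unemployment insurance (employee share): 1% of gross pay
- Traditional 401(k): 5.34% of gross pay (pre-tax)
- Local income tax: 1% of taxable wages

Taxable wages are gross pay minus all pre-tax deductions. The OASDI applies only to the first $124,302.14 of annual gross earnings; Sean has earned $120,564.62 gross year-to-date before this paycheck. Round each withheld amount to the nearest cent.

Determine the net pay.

$4,270.47

Traditional 401(k): $5,515.76 × 0.0534 = $294.54
Taxable wages = $5,515.76 − $294.54 = $5,221.22
Local income tax: $5,221.22 × 0.01 = $52.21
OASDI: only $124,302.14 − $120,564.62 = $3,737.52 of this check is subject → $3,737.52 × 0.0658 = $245.93
State unemployment insurance (employee share): $5,515.76 × 0.01 = $55.16
Union dues: $225.09
AD&D insurance premium: $372.36
Total deductions = $294.54 + $52.21 + $245.93 + $55.16 + $225.09 + $372.36 = $1,245.29
Net pay = $5,515.76 − $1,245.29 = $4,270.47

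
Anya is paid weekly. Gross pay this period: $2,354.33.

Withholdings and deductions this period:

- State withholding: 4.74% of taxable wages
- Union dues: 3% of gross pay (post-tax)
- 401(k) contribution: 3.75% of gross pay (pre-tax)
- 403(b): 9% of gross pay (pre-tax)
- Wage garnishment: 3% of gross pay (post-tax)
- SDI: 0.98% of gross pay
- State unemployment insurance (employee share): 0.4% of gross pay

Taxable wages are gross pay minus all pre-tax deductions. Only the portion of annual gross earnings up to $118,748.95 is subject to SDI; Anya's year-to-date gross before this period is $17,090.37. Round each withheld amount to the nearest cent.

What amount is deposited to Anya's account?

$1,783.03

403(b): $2,354.33 × 0.09 = $211.89
401(k) contribution: $2,354.33 × 0.0375 = $88.29
Pre-tax total = $211.89 + $88.29 = $300.18
Taxable wages = $2,354.33 − $300.18 = $2,054.15
State withholding: $2,054.15 × 0.0474 = $97.37
SDI: cap not yet reached, full $2,354.33 is subject → $2,354.33 × 0.0098 = $23.07
State unemployment insurance (employee share): $2,354.33 × 0.004 = $9.42
Wage garnishment: $2,354.33 × 0.03 = $70.63
Union dues: $2,354.33 × 0.03 = $70.63
Total deductions = $211.89 + $88.29 + $97.37 + $23.07 + $9.42 + $70.63 + $70.63 = $571.30
Net pay = $2,354.33 − $571.30 = $1,783.03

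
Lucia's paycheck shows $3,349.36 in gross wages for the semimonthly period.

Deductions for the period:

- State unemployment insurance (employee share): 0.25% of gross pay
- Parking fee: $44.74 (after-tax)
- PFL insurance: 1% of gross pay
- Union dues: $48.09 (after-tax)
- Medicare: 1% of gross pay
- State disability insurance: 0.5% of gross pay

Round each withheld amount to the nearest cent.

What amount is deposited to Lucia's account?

$3,164.43

State unemployment insurance (employee share): $3,349.36 × 0.0025 = $8.37
State disability insurance: $3,349.36 × 0.005 = $16.75
PFL insurance: $3,349.36 × 0.01 = $33.49
Medicare: $3,349.36 × 0.01 = $33.49
Union dues: $48.09
Parking fee: $44.74
Total deductions = $8.37 + $16.75 + $33.49 + $33.49 + $48.09 + $44.74 = $184.93
Net pay = $3,349.36 − $184.93 = $3,164.43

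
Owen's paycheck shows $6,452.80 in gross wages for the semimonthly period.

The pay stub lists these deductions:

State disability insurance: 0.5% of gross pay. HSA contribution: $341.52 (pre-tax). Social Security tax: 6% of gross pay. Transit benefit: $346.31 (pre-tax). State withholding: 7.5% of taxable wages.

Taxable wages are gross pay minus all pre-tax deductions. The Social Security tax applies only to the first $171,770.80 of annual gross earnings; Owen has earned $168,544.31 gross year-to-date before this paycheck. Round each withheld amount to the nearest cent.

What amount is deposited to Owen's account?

$5,106.75

HSA contribution: $341.52
Transit benefit: $346.31
Pre-tax total = $341.52 + $346.31 = $687.83
Taxable wages = $6,452.80 − $687.83 = $5,764.97
State withholding: $5,764.97 × 0.075 = $432.37
Social Security tax: only $171,770.80 − $168,544.31 = $3,226.49 of this check is subject → $3,226.49 × 0.06 = $193.59
State disability insurance: $6,452.80 × 0.005 = $32.26
Total deductions = $341.52 + $346.31 + $432.37 + $193.59 + $32.26 = $1,346.05
Net pay = $6,452.80 − $1,346.05 = $5,106.75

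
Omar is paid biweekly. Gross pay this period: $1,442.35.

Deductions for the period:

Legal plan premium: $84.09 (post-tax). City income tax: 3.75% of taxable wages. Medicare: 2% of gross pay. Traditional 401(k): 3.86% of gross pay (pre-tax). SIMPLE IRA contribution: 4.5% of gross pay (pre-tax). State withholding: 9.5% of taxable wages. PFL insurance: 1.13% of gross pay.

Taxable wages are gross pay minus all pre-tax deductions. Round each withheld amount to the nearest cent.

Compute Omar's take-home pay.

$1,017.39

Traditional 401(k): $1,442.35 × 0.0386 = $55.67
SIMPLE IRA contribution: $1,442.35 × 0.045 = $64.91
Pre-tax total = $55.67 + $64.91 = $120.58
Taxable wages = $1,442.35 − $120.58 = $1,321.77
State withholding: $1,321.77 × 0.095 = $125.57
City income tax: $1,321.77 × 0.0375 = $49.57
PFL insurance: $1,442.35 × 0.0113 = $16.30
Medicare: $1,442.35 × 0.02 = $28.85
Legal plan premium: $84.09
Total deductions = $55.67 + $64.91 + $125.57 + $49.57 + $16.30 + $28.85 + $84.09 = $424.96
Net pay = $1,442.35 − $424.96 = $1,017.39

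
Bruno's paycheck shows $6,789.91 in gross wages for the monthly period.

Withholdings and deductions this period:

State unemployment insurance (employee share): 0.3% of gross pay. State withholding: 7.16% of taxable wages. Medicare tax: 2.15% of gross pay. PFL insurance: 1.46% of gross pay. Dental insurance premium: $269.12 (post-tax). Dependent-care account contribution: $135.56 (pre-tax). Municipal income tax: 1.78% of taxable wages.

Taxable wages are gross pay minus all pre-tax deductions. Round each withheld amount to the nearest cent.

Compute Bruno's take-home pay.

$5,524.85

Dependent-care account contribution: $135.56
Taxable wages = $6,789.91 − $135.56 = $6,654.35
State withholding: $6,654.35 × 0.0716 = $476.45
Municipal income tax: $6,654.35 × 0.0178 = $118.45
PFL insurance: $6,789.91 × 0.0146 = $99.13
Medicare tax: $6,789.91 × 0.0215 = $145.98
State unemployment insurance (employee share): $6,789.91 × 0.003 = $20.37
Dental insurance premium: $269.12
Total deductions = $135.56 + $476.45 + $118.45 + $99.13 + $145.98 + $20.37 + $269.12 = $1,265.06
Net pay = $6,789.91 − $1,265.06 = $5,524.85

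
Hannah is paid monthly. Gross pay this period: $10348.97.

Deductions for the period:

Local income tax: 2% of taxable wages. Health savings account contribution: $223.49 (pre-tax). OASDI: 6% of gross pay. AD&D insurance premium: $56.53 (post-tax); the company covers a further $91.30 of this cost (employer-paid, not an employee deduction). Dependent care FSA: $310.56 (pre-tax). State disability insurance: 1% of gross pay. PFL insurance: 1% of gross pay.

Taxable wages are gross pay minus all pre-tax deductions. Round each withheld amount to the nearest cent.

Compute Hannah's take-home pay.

$8734.17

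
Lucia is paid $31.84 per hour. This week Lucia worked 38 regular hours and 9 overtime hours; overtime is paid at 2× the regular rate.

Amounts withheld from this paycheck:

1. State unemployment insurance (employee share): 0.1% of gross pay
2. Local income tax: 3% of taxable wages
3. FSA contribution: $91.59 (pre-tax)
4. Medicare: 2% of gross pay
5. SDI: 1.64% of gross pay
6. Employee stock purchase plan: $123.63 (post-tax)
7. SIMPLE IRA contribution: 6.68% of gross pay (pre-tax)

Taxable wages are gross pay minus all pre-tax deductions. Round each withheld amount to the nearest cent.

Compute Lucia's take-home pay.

$1,334.86

Regular pay: 38 × $31.84 = $1,209.92
Overtime pay: 9 × $31.84 × 2 = $573.12
Gross pay = $1,209.92 + $573.12 = $1,783.04
FSA contribution: $91.59
SIMPLE IRA contribution: $1,783.04 × 0.0668 = $119.11
Pre-tax total = $91.59 + $119.11 = $210.70
Taxable wages = $1,783.04 − $210.70 = $1,572.34
Local income tax: $1,572.34 × 0.03 = $47.17
Medicare: $1,783.04 × 0.02 = $35.66
SDI: $1,783.04 × 0.0164 = $29.24
State unemployment insurance (employee share): $1,783.04 × 0.001 = $1.78
Employee stock purchase plan: $123.63
Total deductions = $91.59 + $119.11 + $47.17 + $35.66 + $29.24 + $1.78 + $123.63 = $448.18
Net pay = $1,783.04 − $448.18 = $1,334.86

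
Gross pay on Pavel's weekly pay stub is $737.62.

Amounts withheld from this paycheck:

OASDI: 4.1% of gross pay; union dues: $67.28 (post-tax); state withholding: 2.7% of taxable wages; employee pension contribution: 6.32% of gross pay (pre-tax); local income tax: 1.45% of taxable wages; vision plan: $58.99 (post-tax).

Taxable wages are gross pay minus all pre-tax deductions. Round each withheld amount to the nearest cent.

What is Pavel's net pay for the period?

Employee pension contribution: $737.62 × 0.0632 = $46.62
Taxable wages = $737.62 − $46.62 = $691.00
State withholding: $691.00 × 0.027 = $18.66
Local income tax: $691.00 × 0.0145 = $10.02
OASDI: $737.62 × 0.041 = $30.24
Union dues: $67.28
Vision plan: $58.99
Total deductions = $46.62 + $18.66 + $10.02 + $30.24 + $67.28 + $58.99 = $231.81
Net pay = $737.62 − $231.81 = $505.81

$505.81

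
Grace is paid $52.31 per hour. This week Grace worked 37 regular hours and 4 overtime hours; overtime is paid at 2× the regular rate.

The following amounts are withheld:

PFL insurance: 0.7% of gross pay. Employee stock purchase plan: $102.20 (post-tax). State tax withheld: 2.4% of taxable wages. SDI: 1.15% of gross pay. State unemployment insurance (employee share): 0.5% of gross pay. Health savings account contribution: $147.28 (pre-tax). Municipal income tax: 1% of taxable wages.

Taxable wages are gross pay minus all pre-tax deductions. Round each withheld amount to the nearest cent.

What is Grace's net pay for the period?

Regular pay: 37 × $52.31 = $1935.47
Overtime pay: 4 × $52.31 × 2 = $418.48
Gross pay = $1935.47 + $418.48 = $2353.95
Health savings account contribution: $147.28
Taxable wages = $2353.95 − $147.28 = $2206.67
State tax withheld: $2206.67 × 0.024 = $52.96
Municipal income tax: $2206.67 × 0.01 = $22.07
State unemployment insurance (employee share): $2353.95 × 0.005 = $11.77
SDI: $2353.95 × 0.0115 = $27.07
PFL insurance: $2353.95 × 0.007 = $16.48
Employee stock purchase plan: $102.20
Total deductions = $147.28 + $52.96 + $22.07 + $11.77 + $27.07 + $16.48 + $102.20 = $379.83
Net pay = $2353.95 − $379.83 = $1974.12

$1974.12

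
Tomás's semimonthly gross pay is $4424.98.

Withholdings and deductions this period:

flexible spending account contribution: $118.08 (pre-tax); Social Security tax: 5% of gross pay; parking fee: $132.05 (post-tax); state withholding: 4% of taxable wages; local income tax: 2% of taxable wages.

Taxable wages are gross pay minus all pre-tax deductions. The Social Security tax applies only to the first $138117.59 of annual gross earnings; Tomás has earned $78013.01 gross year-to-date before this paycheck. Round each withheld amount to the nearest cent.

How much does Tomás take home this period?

Flexible spending account contribution: $118.08
Taxable wages = $4424.98 − $118.08 = $4306.90
State withholding: $4306.90 × 0.04 = $172.28
Local income tax: $4306.90 × 0.02 = $86.14
Social Security tax: cap not yet reached, full $4424.98 is subject → $4424.98 × 0.05 = $221.25
Parking fee: $132.05
Total deductions = $118.08 + $172.28 + $86.14 + $221.25 + $132.05 = $729.80
Net pay = $4424.98 − $729.80 = $3695.18

$3695.18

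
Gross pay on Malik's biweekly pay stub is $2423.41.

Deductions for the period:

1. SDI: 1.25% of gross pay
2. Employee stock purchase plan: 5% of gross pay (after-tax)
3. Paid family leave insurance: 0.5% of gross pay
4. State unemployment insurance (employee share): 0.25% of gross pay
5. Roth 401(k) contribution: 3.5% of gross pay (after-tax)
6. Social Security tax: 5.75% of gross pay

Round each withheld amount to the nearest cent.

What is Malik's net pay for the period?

$2029.60

Paid family leave insurance: $2423.41 × 0.005 = $12.12
Social Security tax: $2423.41 × 0.0575 = $139.35
State unemployment insurance (employee share): $2423.41 × 0.0025 = $6.06
SDI: $2423.41 × 0.0125 = $30.29
Roth 401(k) contribution: $2423.41 × 0.035 = $84.82
Employee stock purchase plan: $2423.41 × 0.05 = $121.17
Total deductions = $12.12 + $139.35 + $6.06 + $30.29 + $84.82 + $121.17 = $393.81
Net pay = $2423.41 − $393.81 = $2029.60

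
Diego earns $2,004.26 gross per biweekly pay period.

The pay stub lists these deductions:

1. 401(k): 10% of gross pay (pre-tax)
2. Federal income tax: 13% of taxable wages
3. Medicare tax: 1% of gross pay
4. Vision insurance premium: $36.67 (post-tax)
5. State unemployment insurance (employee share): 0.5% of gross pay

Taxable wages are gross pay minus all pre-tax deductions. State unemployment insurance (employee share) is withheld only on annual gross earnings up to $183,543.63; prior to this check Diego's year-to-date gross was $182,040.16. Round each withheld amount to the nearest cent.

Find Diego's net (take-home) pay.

$1,505.10

401(k): $2,004.26 × 0.1 = $200.43
Taxable wages = $2,004.26 − $200.43 = $1,803.83
Federal income tax: $1,803.83 × 0.13 = $234.50
Medicare tax: $2,004.26 × 0.01 = $20.04
State unemployment insurance (employee share): only $183,543.63 − $182,040.16 = $1,503.47 of this check is subject → $1,503.47 × 0.005 = $7.52
Vision insurance premium: $36.67
Total deductions = $200.43 + $234.50 + $20.04 + $7.52 + $36.67 = $499.16
Net pay = $2,004.26 − $499.16 = $1,505.10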